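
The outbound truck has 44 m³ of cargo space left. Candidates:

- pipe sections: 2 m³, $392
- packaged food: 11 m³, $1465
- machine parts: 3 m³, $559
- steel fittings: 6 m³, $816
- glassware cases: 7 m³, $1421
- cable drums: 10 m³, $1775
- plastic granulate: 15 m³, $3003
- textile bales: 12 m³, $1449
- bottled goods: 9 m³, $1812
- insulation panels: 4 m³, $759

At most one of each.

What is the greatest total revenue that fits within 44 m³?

8570

Greedy by ratio would take pipe sections + machine parts + glassware cases + plastic granulate + bottled goods + insulation panels: 40 m³ used, total 7946.
Dropping pipe sections and insulation panels frees 6 m³; slotting in cable drums (10 m³) lifts the total to 8570 at 44 m³.
Runner-up pipe sections + glassware cases + cable drums + plastic granulate + bottled goods tops out at 8403.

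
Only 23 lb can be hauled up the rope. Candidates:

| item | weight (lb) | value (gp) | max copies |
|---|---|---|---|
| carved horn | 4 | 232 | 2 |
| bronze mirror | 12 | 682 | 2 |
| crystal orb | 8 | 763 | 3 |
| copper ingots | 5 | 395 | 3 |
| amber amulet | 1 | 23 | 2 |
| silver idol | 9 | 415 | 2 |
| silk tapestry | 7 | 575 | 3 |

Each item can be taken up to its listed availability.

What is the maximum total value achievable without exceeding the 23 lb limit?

2101

2×crystal orb + silk tapestry uses 23 of the 23 lb and totals 2101.
No other feasible combination exceeds 2101.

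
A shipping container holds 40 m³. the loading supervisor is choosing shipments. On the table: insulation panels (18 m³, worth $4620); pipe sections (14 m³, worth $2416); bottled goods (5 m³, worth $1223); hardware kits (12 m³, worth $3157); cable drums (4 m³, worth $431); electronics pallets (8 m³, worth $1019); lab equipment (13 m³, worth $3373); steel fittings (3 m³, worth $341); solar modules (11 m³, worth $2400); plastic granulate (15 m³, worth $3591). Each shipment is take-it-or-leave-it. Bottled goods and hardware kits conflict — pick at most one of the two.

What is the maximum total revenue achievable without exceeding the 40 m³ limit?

Hardware kits + lab equipment + plastic granulate uses 40 of the 40 m³ and totals 10121.
Next best is insulation panels + bottled goods + cable drums + lab equipment at 9647 (40 m³) — short by 474.

10121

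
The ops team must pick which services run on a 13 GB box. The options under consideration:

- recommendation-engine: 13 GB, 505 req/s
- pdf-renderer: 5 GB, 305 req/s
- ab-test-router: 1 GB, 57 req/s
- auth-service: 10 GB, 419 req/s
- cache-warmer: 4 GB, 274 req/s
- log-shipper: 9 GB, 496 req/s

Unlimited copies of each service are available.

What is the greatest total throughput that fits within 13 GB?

879

Density check — cache-warmer 68.50, pdf-renderer 61.00, ab-test-router 57.00, log-shipper 55.11 are the best per GB.
The ratio ordering already packs tightly: ab-test-router + 3×cache-warmer, 13 GB, 879.
Nothing else within 13 GB beats 879.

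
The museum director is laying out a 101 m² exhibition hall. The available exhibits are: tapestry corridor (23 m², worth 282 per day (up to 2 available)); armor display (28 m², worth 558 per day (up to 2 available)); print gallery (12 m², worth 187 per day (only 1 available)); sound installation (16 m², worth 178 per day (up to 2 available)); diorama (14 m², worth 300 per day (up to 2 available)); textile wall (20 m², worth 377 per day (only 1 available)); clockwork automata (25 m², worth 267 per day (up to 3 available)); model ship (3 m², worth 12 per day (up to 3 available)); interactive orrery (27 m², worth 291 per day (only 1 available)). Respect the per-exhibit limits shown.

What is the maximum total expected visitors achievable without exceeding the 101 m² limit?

1915

By expected visitors per m²: diorama 21.43, armor display 19.93, textile wall 18.85, print gallery 15.58 lead.
Best packing: 2×armor display + print gallery + 2×diorama + model ship — 99 m², 1915 total.
Every other selection either busts 101 m² or exceeds an availability limit or fails to beat 1915.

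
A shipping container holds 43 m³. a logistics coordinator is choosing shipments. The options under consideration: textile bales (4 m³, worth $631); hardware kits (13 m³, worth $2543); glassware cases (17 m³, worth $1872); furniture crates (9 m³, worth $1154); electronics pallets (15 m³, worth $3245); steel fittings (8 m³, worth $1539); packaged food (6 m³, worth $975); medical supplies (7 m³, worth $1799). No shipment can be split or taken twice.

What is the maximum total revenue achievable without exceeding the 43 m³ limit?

Taking hardware kits + electronics pallets + steel fittings + medical supplies: 43 m³ used, 9126 in revenue.

9126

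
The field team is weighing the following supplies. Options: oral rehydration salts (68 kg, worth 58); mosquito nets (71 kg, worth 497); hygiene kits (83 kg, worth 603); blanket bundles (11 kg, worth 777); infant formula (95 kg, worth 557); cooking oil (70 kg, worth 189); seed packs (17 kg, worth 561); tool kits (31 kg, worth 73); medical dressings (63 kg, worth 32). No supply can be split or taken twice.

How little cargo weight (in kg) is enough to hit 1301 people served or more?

28

Minimise kg subject to total people served ≥ 1301.
blanket bundles + seed packs reaches 1338 using 28 kg.
Any bundle with less than 28 kg falls short of 1301.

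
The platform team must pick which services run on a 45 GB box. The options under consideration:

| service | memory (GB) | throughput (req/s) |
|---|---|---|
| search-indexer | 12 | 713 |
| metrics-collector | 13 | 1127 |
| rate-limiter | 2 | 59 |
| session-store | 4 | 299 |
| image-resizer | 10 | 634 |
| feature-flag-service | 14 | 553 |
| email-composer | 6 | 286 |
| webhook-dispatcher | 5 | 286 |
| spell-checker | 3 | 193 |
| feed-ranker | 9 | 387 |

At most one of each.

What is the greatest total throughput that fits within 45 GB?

3059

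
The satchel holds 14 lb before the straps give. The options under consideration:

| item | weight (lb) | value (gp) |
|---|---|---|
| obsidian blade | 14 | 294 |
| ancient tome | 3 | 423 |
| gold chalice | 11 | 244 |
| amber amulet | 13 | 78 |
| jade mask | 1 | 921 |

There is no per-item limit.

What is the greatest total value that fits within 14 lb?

12894

Ranking by ratio (value/lb): jade mask 921.00, ancient tome 141.00, gold chalice 22.18, obsidian blade 21.00.
14×jade mask uses 14 of the 14 lb and totals 12894.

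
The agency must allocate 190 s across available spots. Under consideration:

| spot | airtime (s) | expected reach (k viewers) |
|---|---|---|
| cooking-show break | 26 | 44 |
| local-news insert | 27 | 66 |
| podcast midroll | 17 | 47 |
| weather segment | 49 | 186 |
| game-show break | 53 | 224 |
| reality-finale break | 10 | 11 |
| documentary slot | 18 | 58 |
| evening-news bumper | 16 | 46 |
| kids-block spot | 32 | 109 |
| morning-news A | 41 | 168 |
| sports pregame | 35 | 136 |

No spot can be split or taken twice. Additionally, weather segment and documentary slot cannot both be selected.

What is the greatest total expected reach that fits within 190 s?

725

By expected reach per s: game-show break 4.23, morning-news A 4.10, sports pregame 3.89, weather segment 3.80 lead.
Taking weather segment + game-show break + reality-finale break + morning-news A + sports pregame: 188 s used, 725 in expected reach.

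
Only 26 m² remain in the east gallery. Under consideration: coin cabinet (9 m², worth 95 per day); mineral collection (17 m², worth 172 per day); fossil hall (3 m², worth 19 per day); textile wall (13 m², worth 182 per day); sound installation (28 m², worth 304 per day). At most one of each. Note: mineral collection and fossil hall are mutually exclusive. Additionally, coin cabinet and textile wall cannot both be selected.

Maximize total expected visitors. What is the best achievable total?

267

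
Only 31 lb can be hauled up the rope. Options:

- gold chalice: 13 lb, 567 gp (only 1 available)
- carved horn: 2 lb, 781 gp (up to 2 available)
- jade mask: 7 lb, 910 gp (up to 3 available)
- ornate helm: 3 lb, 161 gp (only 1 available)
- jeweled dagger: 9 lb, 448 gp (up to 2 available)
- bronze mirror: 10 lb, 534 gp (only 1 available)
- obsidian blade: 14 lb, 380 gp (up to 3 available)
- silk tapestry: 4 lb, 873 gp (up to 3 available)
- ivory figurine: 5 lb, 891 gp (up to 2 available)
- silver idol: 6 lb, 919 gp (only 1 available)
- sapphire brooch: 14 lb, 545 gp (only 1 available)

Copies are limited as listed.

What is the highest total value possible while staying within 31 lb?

Ranking by ratio (value/lb): carved horn 390.50, silk tapestry 218.25, ivory figurine 178.20.
The ratio heuristic lands on 2×carved horn + ornate helm + 3×silk tapestry + 2×ivory figurine (6124) but leaves 2 lb idle.
Replace silk tapestry with silver idol: the trade gains 46 net, giving 6170 at 31 lb.
Nothing else within 31 lb beats 6170.

6170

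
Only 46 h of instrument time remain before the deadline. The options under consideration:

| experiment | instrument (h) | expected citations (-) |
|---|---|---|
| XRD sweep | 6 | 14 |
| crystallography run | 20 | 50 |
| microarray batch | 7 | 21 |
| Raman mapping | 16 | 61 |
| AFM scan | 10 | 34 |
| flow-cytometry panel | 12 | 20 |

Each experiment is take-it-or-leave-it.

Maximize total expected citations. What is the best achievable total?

Density check — Raman mapping 3.81, AFM scan 3.40, microarray batch 3.00 are the best per h.
Filling by ratio: XRD sweep + microarray batch + Raman mapping + AFM scan for 130, with 7 h left unused.
The 13 h tied up in XRD sweep and microarray batch is better spent on crystallography run — total rises to 145 (46 h).
Next best is microarray batch + Raman mapping + AFM scan + flow-cytometry panel at 136 (45 h) — short by 9.

145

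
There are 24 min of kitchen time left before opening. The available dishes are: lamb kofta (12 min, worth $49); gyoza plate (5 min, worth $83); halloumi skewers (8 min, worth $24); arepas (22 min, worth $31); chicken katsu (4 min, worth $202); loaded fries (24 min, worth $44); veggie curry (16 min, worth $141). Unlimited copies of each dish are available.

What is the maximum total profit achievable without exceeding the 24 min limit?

Best packing: 6×chicken katsu — 24 min, 1212 total.
No other feasible combination exceeds 1212.

1212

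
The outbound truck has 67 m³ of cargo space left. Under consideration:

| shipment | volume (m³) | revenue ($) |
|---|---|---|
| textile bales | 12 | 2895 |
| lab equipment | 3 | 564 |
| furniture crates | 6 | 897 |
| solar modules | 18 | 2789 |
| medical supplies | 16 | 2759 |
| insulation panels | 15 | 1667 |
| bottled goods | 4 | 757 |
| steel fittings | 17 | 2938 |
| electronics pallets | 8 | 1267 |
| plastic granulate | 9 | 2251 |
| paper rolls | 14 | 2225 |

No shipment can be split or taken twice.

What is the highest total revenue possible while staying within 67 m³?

The ratio ordering already packs tightly: textile bales + lab equipment + furniture crates + medical supplies + bottled goods + steel fittings + plastic granulate, 67 m³, 13061.

13061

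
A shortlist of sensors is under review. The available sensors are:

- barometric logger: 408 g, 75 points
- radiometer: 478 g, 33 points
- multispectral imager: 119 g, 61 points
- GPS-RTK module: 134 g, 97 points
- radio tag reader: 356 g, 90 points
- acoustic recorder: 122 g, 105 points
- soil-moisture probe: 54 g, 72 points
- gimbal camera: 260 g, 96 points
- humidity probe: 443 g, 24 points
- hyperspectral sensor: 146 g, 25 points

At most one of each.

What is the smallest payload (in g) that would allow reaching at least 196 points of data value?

256

Look for the lowest-payload combination reaching 196.
GPS-RTK module + acoustic recorder reaches 202 using 256 g.
Any bundle with less than 256 g falls short of 196.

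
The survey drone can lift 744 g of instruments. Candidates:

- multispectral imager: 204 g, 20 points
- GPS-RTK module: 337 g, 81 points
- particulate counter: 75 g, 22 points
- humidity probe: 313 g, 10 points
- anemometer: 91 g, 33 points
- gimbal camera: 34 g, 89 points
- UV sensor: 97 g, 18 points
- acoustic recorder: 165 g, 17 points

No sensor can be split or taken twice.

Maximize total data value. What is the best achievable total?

A density-first pass picks GPS-RTK module + particulate counter + anemometer + gimbal camera + UV sensor — 243 at 634 g.
Dropping UV sensor frees 97 g; slotting in multispectral imager (204 g) lifts the total to 245 at 741 g.
The closest alternative, GPS-RTK module + particulate counter + anemometer + gimbal camera + UV sensor, reaches only 243.

245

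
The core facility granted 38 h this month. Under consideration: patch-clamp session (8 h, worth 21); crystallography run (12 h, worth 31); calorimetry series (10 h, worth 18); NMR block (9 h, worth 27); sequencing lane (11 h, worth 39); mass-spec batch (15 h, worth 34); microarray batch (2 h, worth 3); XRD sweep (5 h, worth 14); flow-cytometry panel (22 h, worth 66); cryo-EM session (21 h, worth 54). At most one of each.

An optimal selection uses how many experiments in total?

Best achievable expected citations is 119.
sequencing lane + XRD sweep + flow-cytometry panel hits 119 at 38 h.
All optima have 3 experiments.

3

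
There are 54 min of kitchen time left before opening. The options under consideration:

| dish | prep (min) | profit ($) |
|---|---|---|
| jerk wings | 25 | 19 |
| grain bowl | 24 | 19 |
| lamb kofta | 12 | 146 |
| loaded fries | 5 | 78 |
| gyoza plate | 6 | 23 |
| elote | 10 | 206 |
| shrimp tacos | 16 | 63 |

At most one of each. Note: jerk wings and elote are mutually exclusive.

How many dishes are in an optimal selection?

Best achievable profit is 516.
lamb kofta + loaded fries + gyoza plate + elote + shrimp tacos hits 516 at 49 min.
Any selection reaching 516 contains exactly 5 dishes.

5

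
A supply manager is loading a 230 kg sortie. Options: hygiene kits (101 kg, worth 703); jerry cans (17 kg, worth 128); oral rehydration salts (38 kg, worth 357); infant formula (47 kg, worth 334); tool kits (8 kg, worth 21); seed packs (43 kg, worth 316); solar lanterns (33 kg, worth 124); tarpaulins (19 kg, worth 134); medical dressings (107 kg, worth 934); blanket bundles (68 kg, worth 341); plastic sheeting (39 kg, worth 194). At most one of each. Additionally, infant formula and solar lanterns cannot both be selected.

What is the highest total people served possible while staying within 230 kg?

Greedy by ratio would take jerry cans + oral rehydration salts + seed packs + tarpaulins + medical dressings: 224 kg used, total 1869.
Dropping seed packs frees 43 kg; slotting in infant formula (47 kg) lifts the total to 1887 at 228 kg.
The closest alternative, jerry cans + oral rehydration salts + seed packs + tarpaulins + medical dressings, reaches only 1869.

1887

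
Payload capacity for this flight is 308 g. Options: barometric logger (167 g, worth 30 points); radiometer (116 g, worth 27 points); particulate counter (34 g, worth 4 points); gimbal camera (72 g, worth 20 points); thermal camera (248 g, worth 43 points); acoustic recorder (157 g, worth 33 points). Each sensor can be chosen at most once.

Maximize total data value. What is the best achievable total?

Ranking by ratio (data value/g): gimbal camera 0.28, radiometer 0.23, acoustic recorder 0.21, barometric logger 0.18.
Filling by ratio: radiometer + particulate counter + gimbal camera for 51, with 86 g left unused.
Dropping gimbal camera frees 72 g; slotting in acoustic recorder (157 g) lifts the total to 64 at 307 g.

64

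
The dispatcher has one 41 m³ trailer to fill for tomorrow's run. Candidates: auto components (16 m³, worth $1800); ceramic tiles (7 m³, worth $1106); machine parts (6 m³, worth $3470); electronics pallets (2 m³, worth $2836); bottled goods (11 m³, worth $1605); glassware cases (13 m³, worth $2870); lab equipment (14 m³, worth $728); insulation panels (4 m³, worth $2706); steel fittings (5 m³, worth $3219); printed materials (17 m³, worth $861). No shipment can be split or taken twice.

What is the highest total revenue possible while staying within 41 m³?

Density check — electronics pallets 1418.00, insulation panels 676.50, steel fittings 643.80, machine parts 578.33 are the best per m³.
Greedy by ratio would take ceramic tiles + machine parts + electronics pallets + glassware cases + insulation panels + steel fittings: 37 m³ used, total 16207.
Replace ceramic tiles with bottled goods: the trade gains 499 net, giving 16706 at 41 m³.

16706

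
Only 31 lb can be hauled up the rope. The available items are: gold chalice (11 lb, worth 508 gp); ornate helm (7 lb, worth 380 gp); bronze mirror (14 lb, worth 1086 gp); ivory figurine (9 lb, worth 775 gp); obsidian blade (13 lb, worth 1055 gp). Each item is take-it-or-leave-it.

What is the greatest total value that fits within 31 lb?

Filling by ratio: ornate helm + ivory figurine + obsidian blade for 2210, with 2 lb left unused.
Dropping obsidian blade frees 13 lb; slotting in bronze mirror (14 lb) lifts the total to 2241 at 30 lb.
The closest alternative, ornate helm + ivory figurine + obsidian blade, reaches only 2210.

2241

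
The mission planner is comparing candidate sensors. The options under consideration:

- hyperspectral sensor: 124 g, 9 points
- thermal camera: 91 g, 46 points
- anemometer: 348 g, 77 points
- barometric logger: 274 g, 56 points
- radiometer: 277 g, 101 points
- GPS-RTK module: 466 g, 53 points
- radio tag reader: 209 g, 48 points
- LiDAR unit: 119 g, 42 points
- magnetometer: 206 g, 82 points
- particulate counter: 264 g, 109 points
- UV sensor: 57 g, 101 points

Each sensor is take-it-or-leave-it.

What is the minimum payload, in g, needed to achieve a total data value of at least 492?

1169

Need the lightest bundle worth ≥ 492.
thermal camera + barometric logger + radiometer + magnetometer + particulate counter + UV sensor reaches 495 using 1169 g.
Below 1169 g the best achievable stays under 492.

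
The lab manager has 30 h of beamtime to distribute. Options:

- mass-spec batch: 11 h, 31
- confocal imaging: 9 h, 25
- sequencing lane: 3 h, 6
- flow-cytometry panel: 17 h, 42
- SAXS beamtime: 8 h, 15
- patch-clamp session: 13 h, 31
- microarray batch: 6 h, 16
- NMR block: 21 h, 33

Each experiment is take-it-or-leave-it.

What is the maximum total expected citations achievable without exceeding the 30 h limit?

78

Mass-spec batch + confocal imaging + sequencing lane + microarray batch uses 29 of the 30 h and totals 78.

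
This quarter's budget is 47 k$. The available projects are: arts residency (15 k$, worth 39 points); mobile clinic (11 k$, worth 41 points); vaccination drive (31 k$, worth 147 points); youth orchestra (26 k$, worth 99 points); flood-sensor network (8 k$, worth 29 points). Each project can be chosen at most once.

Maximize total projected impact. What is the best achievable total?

188

Mobile clinic + vaccination drive uses 42 of the 47 k$ and totals 188.
Runner-up arts residency + vaccination drive tops out at 186.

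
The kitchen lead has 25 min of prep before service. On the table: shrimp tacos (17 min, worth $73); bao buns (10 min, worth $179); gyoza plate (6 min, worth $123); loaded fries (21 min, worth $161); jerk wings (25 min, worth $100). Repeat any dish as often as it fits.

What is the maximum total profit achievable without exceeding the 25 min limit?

Best packing: 4×gyoza plate — 24 min, 492 total.
The spare 1 min is too small for any remaining dish, and no exchange beats 492.

492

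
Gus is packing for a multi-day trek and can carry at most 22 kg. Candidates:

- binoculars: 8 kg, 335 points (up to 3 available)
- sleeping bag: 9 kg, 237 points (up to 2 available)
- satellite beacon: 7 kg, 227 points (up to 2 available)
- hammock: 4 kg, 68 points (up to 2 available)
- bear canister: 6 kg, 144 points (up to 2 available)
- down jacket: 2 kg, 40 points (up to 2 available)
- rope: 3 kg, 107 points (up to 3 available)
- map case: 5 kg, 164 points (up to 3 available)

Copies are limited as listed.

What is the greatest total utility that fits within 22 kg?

Best packing: 2×binoculars + 2×rope — 22 kg, 884 total.

884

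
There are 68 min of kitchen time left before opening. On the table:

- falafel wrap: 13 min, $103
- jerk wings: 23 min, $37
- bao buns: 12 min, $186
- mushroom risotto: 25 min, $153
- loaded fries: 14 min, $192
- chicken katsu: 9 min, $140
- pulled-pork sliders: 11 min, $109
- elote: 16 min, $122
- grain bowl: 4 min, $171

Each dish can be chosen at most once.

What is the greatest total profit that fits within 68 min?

Density check — grain bowl 42.75, chicken katsu 15.56, bao buns 15.50 are the best per min.
Greedy by ratio would take falafel wrap + bao buns + loaded fries + chicken katsu + pulled-pork sliders + grain bowl: 63 min used, total 901.
Dropping falafel wrap frees 13 min; slotting in elote (16 min) lifts the total to 920 at 66 min.

920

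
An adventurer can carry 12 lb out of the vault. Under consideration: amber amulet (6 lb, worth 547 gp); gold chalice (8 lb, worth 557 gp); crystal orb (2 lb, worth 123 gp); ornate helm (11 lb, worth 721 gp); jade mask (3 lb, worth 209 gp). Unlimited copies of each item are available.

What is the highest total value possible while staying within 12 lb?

1094

The ratio ordering already packs tightly: 2×amber amulet, 12 lb, 1094.
Nothing else within 12 lb beats 1094.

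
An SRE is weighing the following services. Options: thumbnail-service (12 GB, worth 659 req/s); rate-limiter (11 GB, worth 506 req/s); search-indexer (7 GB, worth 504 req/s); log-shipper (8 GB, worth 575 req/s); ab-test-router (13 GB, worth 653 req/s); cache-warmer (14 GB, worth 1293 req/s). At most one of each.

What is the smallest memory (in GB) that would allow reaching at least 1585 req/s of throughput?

Look for the lowest-memory combination reaching 1585.
search-indexer + cache-warmer: 1797 throughput at 21 GB.
No combination under 21 GB hits 1585.

21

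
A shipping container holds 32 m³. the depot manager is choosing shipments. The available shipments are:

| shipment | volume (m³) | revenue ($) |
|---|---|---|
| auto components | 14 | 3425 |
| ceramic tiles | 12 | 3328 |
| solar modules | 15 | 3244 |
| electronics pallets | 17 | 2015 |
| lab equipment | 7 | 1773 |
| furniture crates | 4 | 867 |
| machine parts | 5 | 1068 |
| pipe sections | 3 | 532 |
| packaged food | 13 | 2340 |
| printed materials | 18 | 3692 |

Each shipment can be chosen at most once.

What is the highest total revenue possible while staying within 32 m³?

7821

Density check — ceramic tiles 277.33, lab equipment 253.29, auto components 244.64 are the best per m³.
Taking the top-ratio shipments first gives ceramic tiles + lab equipment + furniture crates + machine parts + pipe sections for 7568 (31 m³).
Replace lab equipment and furniture crates and pipe sections with auto components: the trade gains 253 net, giving 7821 at 31 m³.
That's the maximum — no swap from here does better than 7821.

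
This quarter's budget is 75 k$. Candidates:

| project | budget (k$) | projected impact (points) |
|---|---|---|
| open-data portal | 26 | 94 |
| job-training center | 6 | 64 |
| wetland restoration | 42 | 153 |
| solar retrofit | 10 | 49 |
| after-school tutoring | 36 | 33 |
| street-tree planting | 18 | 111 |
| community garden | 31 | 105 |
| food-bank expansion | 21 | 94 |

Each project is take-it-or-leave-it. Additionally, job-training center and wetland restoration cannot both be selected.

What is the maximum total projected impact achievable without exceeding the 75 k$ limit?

363

Filling by ratio: job-training center + solar retrofit + street-tree planting + food-bank expansion for 318, with 20 k$ left unused.
Replace solar retrofit with open-data portal: the trade gains 45 net, giving 363 at 71 k$.
Runner-up open-data portal + solar retrofit + street-tree planting + food-bank expansion tops out at 348.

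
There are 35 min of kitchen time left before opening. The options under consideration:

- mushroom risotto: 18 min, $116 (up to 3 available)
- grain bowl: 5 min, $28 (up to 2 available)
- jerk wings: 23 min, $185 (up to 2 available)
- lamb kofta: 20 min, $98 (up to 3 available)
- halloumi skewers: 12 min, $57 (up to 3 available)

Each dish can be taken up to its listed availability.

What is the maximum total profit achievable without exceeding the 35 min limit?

242

Ranking by ratio (profit/min): jerk wings 8.04, mushroom risotto 6.44, grain bowl 5.60, lamb kofta 4.90.
Filling by ratio: 2×grain bowl + jerk wings for 241, with 2 min left unused.
Dropping 2×grain bowl frees 10 min; slotting in halloumi skewers (12 min) lifts the total to 242 at 35 min.
That's the maximum — no swap from here does better than 242.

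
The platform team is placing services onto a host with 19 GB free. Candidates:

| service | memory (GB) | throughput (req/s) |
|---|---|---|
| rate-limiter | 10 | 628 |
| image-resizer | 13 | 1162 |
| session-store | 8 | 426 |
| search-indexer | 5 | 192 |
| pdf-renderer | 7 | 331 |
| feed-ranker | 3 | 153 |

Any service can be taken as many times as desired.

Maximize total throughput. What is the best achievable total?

1468

Image-resizer + 2×feed-ranker uses 19 of the 19 GB and totals 1468.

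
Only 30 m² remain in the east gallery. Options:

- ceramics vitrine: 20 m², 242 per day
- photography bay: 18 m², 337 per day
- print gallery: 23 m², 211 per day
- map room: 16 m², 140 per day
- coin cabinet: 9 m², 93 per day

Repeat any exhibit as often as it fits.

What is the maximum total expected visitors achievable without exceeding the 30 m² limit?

430

Photography bay + coin cabinet uses 27 of the 30 m² and totals 430.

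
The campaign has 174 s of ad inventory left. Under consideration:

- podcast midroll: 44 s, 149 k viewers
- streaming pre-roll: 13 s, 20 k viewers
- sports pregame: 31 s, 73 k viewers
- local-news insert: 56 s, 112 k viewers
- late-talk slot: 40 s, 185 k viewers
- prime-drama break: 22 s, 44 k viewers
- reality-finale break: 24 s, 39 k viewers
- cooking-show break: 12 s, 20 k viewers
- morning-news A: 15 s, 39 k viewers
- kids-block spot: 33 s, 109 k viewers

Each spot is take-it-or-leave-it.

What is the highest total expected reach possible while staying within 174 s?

560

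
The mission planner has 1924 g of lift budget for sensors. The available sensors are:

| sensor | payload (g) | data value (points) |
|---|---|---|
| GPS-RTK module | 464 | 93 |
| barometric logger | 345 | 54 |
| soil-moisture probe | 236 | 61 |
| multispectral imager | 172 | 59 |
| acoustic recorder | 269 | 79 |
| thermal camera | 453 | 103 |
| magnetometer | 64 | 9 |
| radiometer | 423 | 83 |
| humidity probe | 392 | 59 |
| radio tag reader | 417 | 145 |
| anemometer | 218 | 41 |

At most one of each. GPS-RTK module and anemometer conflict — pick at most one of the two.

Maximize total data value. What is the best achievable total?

501

By data value per g: radio tag reader 0.35, multispectral imager 0.34, acoustic recorder 0.29 lead.
The ratio heuristic lands on soil-moisture probe + multispectral imager + acoustic recorder + thermal camera + magnetometer + radio tag reader + anemometer (497) but leaves 95 g idle.
Replace magnetometer and anemometer with barometric logger: the trade gains 4 net, giving 501 at 1892 g.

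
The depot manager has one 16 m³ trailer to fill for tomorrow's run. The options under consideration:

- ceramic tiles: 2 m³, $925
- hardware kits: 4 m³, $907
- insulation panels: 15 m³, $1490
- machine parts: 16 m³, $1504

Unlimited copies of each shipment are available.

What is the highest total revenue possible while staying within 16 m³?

Best packing: 8×ceramic tiles — 16 m³, 7400 total.
No other feasible combination exceeds 7400.

7400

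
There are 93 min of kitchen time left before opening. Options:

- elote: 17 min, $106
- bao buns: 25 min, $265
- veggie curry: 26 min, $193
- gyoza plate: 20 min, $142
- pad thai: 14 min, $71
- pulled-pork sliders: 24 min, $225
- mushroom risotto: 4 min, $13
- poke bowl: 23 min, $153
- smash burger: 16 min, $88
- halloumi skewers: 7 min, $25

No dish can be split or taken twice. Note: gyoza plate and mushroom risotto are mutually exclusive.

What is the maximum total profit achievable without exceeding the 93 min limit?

Taking elote + bao buns + veggie curry + pulled-pork sliders: 92 min used, 789 in profit.
The closest alternative, bao buns + gyoza plate + pulled-pork sliders + poke bowl, reaches only 785.

789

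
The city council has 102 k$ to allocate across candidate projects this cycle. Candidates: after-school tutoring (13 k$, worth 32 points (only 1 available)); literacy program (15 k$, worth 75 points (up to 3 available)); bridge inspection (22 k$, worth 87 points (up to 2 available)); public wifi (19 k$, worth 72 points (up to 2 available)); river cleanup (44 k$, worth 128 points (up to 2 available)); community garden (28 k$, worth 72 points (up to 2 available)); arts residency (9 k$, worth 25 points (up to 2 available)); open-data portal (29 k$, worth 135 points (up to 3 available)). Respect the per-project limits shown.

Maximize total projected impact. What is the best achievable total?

480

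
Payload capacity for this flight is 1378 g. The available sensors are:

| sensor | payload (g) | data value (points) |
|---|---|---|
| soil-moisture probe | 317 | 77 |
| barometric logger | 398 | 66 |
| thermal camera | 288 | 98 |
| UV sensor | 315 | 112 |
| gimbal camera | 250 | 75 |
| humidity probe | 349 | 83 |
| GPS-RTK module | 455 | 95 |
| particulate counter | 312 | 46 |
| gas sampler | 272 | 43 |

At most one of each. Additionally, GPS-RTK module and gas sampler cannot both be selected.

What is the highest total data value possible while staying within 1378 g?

Ranking by ratio (data value/g): UV sensor 0.36, thermal camera 0.34, gimbal camera 0.30, soil-moisture probe 0.24.
The ratio heuristic lands on soil-moisture probe + thermal camera + UV sensor + gimbal camera (362) but leaves 208 g idle.
Replace gimbal camera with GPS-RTK module: the trade gains 20 net, giving 382 at 1375 g.
The spare 3 g is too small for any remaining sensor, and no feasible exchange beats 382.

382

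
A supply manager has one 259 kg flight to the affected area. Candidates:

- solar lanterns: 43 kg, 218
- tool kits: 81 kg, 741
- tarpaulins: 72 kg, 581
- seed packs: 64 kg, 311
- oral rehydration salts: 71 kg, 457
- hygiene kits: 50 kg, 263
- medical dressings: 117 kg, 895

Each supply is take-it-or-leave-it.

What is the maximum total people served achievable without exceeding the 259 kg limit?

1899

By people served per kg: tool kits 9.15, tarpaulins 8.07, medical dressings 7.65 lead.
A density-first pass picks tool kits + tarpaulins + oral rehydration salts — 1779 at 224 kg.
Dropping tarpaulins and oral rehydration salts frees 143 kg; slotting in hygiene kits + medical dressings (167 kg) lifts the total to 1899 at 248 kg.
Runner-up solar lanterns + tool kits + medical dressings tops out at 1854.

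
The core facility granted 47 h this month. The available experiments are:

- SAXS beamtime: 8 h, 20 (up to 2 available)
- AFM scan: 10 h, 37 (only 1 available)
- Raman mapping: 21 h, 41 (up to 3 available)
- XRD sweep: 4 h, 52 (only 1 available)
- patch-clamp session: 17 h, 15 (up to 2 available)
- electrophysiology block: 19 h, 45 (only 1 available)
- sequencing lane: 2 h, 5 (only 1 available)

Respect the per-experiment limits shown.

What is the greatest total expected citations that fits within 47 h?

159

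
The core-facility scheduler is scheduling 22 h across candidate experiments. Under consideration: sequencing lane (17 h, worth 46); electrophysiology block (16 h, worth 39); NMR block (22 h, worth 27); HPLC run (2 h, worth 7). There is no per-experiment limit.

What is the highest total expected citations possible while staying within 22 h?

Ranking by ratio (expected citations/h): HPLC run 3.50, sequencing lane 2.71, electrophysiology block 2.44, NMR block 1.23.
11×HPLC run uses 22 of the 22 h and totals 77.
Nothing else within 22 h beats 77.

77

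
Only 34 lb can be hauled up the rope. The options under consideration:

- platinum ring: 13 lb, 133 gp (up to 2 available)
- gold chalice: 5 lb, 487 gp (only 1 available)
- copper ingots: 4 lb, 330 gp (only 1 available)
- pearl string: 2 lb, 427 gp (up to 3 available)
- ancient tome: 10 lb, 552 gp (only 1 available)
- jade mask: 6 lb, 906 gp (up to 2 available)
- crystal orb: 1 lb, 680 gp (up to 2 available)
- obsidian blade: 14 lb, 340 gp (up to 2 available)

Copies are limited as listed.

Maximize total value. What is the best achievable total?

5335

Density check — crystal orb 680.00, pearl string 213.50, jade mask 151.00 are the best per lb.
The ratio heuristic lands on gold chalice + copper ingots + 3×pearl string + 2×jade mask + 2×crystal orb (5270) but leaves 5 lb idle.
Dropping gold chalice frees 5 lb; slotting in ancient tome (10 lb) lifts the total to 5335 at 34 lb.
Every other selection either busts 34 lb or exceeds an availability limit or fails to beat 5335.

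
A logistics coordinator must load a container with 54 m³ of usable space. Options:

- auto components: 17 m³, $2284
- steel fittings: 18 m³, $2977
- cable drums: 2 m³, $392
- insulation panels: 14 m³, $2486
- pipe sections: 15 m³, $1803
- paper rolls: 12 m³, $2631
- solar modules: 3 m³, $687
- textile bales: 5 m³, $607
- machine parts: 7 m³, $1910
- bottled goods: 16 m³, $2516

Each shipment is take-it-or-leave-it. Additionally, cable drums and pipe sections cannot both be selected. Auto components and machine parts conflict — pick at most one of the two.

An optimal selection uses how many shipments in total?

5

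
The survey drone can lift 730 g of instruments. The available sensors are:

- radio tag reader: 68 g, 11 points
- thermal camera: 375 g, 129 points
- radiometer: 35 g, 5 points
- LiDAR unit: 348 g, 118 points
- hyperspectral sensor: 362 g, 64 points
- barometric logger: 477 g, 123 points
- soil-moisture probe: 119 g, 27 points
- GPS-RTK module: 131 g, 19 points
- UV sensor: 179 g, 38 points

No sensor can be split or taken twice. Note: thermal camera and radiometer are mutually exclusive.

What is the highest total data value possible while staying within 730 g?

247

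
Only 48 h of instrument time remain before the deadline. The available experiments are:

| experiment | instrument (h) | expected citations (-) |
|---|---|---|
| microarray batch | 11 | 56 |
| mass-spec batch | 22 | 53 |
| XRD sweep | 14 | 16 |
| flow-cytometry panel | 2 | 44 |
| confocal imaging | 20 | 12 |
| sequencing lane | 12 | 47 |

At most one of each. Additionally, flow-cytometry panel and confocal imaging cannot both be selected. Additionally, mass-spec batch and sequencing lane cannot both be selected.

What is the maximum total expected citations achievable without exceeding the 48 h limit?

163

Density check — flow-cytometry panel 22.00, microarray batch 5.09, sequencing lane 3.92 are the best per h.
Taking microarray batch + XRD sweep + flow-cytometry panel + sequencing lane: 39 h used, 163 in expected citations.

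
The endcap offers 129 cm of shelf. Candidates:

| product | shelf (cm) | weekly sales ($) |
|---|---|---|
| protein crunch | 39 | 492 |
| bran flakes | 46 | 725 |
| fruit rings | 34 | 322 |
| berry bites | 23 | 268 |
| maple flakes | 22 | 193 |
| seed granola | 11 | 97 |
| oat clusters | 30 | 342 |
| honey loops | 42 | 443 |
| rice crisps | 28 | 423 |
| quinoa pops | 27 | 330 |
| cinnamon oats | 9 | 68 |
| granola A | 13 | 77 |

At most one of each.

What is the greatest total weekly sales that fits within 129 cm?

1758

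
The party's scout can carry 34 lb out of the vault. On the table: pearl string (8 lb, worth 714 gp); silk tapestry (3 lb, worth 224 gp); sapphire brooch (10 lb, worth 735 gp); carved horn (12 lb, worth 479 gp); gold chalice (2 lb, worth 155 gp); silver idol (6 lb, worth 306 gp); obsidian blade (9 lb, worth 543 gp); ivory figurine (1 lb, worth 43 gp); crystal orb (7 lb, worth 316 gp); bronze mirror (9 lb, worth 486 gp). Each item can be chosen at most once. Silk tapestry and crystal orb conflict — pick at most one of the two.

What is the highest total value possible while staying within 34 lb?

2414

The ratio ordering already packs tightly: pearl string + silk tapestry + sapphire brooch + gold chalice + obsidian blade + ivory figurine, 33 lb, 2414.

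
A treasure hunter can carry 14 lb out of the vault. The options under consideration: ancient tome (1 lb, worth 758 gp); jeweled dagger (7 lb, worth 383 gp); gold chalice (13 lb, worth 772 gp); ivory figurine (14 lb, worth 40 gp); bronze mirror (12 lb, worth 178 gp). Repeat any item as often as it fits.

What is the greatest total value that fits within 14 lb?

10612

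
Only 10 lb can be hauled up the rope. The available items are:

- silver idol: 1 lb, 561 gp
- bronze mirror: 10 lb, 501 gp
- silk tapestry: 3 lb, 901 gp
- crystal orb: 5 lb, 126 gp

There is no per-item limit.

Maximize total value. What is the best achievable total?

5610

10×silver idol uses 10 of the 10 lb and totals 5610.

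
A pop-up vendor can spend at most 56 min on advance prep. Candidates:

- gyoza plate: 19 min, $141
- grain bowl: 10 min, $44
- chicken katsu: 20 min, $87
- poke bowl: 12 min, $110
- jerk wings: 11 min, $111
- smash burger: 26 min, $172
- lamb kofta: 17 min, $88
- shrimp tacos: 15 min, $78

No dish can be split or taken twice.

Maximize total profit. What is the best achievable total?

424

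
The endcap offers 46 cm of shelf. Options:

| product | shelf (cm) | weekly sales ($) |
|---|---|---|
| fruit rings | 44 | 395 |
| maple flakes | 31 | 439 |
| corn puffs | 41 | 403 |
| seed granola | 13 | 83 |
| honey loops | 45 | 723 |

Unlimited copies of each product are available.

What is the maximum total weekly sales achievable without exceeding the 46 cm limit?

723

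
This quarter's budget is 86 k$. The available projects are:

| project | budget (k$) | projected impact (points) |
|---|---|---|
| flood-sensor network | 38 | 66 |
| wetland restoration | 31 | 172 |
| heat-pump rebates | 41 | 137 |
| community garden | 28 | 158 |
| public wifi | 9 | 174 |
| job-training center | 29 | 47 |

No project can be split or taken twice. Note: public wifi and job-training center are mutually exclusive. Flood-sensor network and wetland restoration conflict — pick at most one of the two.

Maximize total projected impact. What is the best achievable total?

504

The ratio ordering already packs tightly: wetland restoration + community garden + public wifi, 68 k$, 504.
Runner-up wetland restoration + heat-pump rebates + public wifi tops out at 483.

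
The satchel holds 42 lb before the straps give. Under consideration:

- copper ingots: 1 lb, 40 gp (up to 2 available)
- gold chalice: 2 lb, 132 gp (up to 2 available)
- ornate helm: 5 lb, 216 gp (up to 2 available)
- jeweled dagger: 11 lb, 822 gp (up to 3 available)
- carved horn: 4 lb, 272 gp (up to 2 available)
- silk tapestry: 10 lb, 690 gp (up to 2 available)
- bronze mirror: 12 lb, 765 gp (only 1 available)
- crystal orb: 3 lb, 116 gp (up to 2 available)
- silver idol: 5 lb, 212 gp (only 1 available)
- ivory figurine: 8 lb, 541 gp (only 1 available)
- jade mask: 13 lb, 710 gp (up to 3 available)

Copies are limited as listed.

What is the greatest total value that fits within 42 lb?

3050

Copper ingots + 3×jeweled dagger + 2×carved horn uses 42 of the 42 lb and totals 3050.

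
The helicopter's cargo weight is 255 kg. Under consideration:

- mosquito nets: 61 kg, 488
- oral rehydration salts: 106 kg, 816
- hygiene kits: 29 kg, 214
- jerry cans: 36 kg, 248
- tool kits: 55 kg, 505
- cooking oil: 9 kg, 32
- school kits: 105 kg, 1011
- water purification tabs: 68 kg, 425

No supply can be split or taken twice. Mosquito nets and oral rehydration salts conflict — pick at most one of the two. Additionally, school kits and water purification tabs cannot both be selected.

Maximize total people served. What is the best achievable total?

2218

Best packing: mosquito nets + hygiene kits + tool kits + school kits — 250 kg, 2218 total.
Next best is oral rehydration salts + jerry cans + school kits at 2075 (247 kg) — short by 143.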